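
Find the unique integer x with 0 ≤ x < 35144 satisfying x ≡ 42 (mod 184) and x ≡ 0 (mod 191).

Write x = 42 + 184·k. Then 184·k ≡ 0 − 42 ≡ 149 (mod 191).
Need 184⁻¹ mod 191. Extended Euclid on (191, 184):
191 = 1×184 + 7
184 = 26×7 + 2
7 = 3×2 + 1
2 = 2×1 + 0
Back-substitute:
1 = 7 − 3·2
1 = −3·184 + 79·7
1 = 79·191 − 82·184
184⁻¹ ≡ 109 (mod 191), so k ≡ 109·149 ≡ 6 (mod 191).
x = 42 + 184·6 = 1146.

1146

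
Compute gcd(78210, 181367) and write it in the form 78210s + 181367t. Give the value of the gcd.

Repeated division:
181367 = 2×78210 + 24947
78210 = 3×24947 + 3369
24947 = 7×3369 + 1364
3369 = 2×1364 + 641
1364 = 2×641 + 82
641 = 7×82 + 67
82 = 1×67 + 15
67 = 4×15 + 7
15 = 2×7 + 1
7 = 7×1 + 0
gcd(78210, 181367) = 1.
Working backward:
1 = 15 − 2·7
1 = −2·67 + 9·15
1 = 9·82 − 11·67
1 = −11·641 + 86·82
1 = 86·1364 − 183·641
1 = −183·3369 + 452·1364
1 = 452·24947 − 3347·3369
1 = −3347·78210 + 10493·24947
1 = 10493·181367 − 24333·78210
So 1 = (10493)·181367 + (-24333)·78210.

1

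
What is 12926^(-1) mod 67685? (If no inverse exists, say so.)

46881

Run Euclid on (67685, 12926):
67685 = 5·12926 + 3055
12926 = 4·3055 + 706
3055 = 4·706 + 231
706 = 3·231 + 13
231 = 17·13 + 10
13 = 1·10 + 3
10 = 3·3 + 1
3 = 3·1 + 0
Since gcd(12926, 67685) = 1, back-substitute to write 1 as a combination:
1 = 10 − 3·3
1 = −3·13 + 4·10
1 = 4·231 − 71·13
1 = −71·706 + 217·231
1 = 217·3055 − 939·706
1 = −939·12926 + 3973·3055
1 = 3973·67685 − 20804·12926
Thus 12926·(-20804) ≡ 1 (mod 67685); reducing, -20804 mod 67685 = 46881.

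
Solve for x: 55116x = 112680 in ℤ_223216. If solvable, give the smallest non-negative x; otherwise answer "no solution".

First find gcd(55116, 223216):
223216 = 4*55116 + 2752
55116 = 20*2752 + 76
2752 = 36*76 + 16
76 = 4*16 + 12
16 = 1*12 + 4
12 = 3*4 + 0
gcd = 4 and 4 | 112680, so solutions exist. Divide through by 4: 13779x ≡ 28170 (mod 55804).
Now find 13779⁻¹ mod 55804:
55804 = 4·13779 + 688
13779 = 20·688 + 19
688 = 36·19 + 4
19 = 4·4 + 3
4 = 1·3 + 1
3 = 3·1 + 0
Back-substitute:
1 = 4 − 3
1 = −19 + 5·4
1 = 5·688 − 181·19
1 = −181·13779 + 3625·688
1 = 3625·55804 − 14681·13779
So 13779·(-14681) ≡ 1 (mod 55804), i.e. 13779⁻¹ ≡ 41123.
Then x ≡ 41123·28170 ≡ 55478 (mod 55804); the smallest non-negative solution is x = 55478.

55478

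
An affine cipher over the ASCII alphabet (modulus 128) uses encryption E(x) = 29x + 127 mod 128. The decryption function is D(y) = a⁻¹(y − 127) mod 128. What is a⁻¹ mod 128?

Apply the Euclidean algorithm to 128 and 29:
128 = 4*29 + 12
29 = 2*12 + 5
12 = 2*5 + 2
5 = 2*2 + 1
2 = 2*1 + 0
gcd = 1, so the inverse exists. Back-substitute:
1 = 5 − 2·2
1 = −2·12 + 5·5
1 = 5·29 − 12·12
1 = −12·128 + 53·29
So 29·53 ≡ 1 (mod 128).

53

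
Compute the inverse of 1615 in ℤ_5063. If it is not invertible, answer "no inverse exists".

1138

Run Euclid on (5063, 1615):
5063 = 3·1615 + 218
1615 = 7·218 + 89
218 = 2·89 + 40
89 = 2·40 + 9
40 = 4·9 + 4
9 = 2·4 + 1
4 = 4·1 + 0
gcd = 1, so the inverse exists. Back-substitute:
1 = 9 − 2·4
1 = −2·40 + 9·9
1 = 9·89 − 20·40
1 = −20·218 + 49·89
1 = 49·1615 − 363·218
1 = −363·5063 + 1138·1615
So 1615·1138 ≡ 1 (mod 5063).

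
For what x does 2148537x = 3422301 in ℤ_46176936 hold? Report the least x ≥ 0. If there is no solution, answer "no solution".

14611349

First find gcd(2148537, 46176936):
46176936 = 21*2148537 + 1057659
2148537 = 2*1057659 + 33219
1057659 = 31*33219 + 27870
33219 = 1*27870 + 5349
27870 = 5*5349 + 1125
5349 = 4*1125 + 849
1125 = 1*849 + 276
849 = 3*276 + 21
276 = 13*21 + 3
21 = 7*3 + 0
gcd = 3 and 3 | 3422301, so solutions exist. Divide through by 3: 716179x ≡ 1140767 (mod 15392312).
Now find 716179⁻¹ mod 15392312:
15392312 = 21·716179 + 352553
716179 = 2·352553 + 11073
352553 = 31·11073 + 9290
11073 = 1·9290 + 1783
9290 = 5·1783 + 375
1783 = 4·375 + 283
375 = 1·283 + 92
283 = 3·92 + 7
92 = 13·7 + 1
7 = 7·1 + 0
Back-substitute:
1 = 92 − 13·7
1 = −13·283 + 40·92
1 = 40·375 − 53·283
1 = −53·1783 + 252·375
1 = 252·9290 − 1313·1783
1 = −1313·11073 + 1565·9290
1 = 1565·352553 − 49828·11073
1 = −49828·716179 + 101221·352553
1 = 101221·15392312 − 2175469·716179
So 716179·(-2175469) ≡ 1 (mod 15392312), i.e. 716179⁻¹ ≡ 13216843.
Then x ≡ 13216843·1140767 ≡ 14611349 (mod 15392312); the smallest non-negative solution is x = 14611349.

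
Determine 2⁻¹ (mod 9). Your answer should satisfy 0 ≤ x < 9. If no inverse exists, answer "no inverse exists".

gcd(9, 2) by repeated division:
9 = 4·2 + 1
2 = 2·1 + 0
gcd = 1, so the inverse exists. Back-substitute:
1 = 9 − 4·2
So 2·(-4) ≡ 1 (mod 9), and -4 ≡ 5 (mod 9).

5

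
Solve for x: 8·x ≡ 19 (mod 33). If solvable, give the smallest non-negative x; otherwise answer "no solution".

First find gcd(8, 33):
33 = 4*8 + 1
8 = 8*1 + 0
gcd = 1, so a unique solution mod 33 exists.
Back-substitute for the Bézout coefficients:
1 = 33 − 4·8
So 8·(-4) ≡ 1 (mod 33), giving 8⁻¹ ≡ 29.
x ≡ 8⁻¹·19 ≡ 29·19 ≡ 23 (mod 33).

23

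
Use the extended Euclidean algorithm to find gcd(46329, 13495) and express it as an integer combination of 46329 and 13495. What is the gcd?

Euclidean algorithm:
46329 = 3·13495 + 5844
13495 = 2·5844 + 1807
5844 = 3·1807 + 423
1807 = 4·423 + 115
423 = 3·115 + 78
115 = 1·78 + 37
78 = 2·37 + 4
37 = 9·4 + 1
4 = 4·1 + 0
gcd(46329, 13495) = 1.
Working backward:
1 = 37 − 9·4
1 = −9·78 + 19·37
1 = 19·115 − 28·78
1 = −28·423 + 103·115
1 = 103·1807 − 440·423
1 = −440·5844 + 1423·1807
1 = 1423·13495 − 3286·5844
1 = −3286·46329 + 11281·13495
So 1 = (-3286)·46329 + (11281)·13495.

1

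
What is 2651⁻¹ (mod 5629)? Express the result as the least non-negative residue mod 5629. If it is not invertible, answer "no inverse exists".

5147

Run Euclid on (5629, 2651):
5629 = 2·2651 + 327
2651 = 8·327 + 35
327 = 9·35 + 12
35 = 2·12 + 11
12 = 1·11 + 1
11 = 11·1 + 0
Since gcd(2651, 5629) = 1, back-substitute to write 1 as a combination:
1 = 12 − 11
1 = −35 + 3·12
1 = 3·327 − 28·35
1 = −28·2651 + 227·327
1 = 227·5629 − 482·2651
So 2651·(-482) ≡ 1 (mod 5629), and -482 ≡ 5147 (mod 5629).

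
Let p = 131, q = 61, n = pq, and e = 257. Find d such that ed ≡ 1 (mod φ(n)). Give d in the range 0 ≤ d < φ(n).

7193

φ(n) = (p−1)(q−1) = 130·60 = 7800.
Need d with 257·d ≡ 1 (mod 7800). Apply the extended Euclidean algorithm:
7800 = 30×257 + 90
257 = 2×90 + 77
90 = 1×77 + 13
77 = 5×13 + 12
13 = 1×12 + 1
12 = 12×1 + 0
Back-substitute:
1 = 13 − 12
1 = −77 + 6·13
1 = 6·90 − 7·77
1 = −7·257 + 20·90
1 = 20·7800 − 607·257
So 257·(-607) ≡ 1 (mod 7800), hence d ≡ -607 ≡ 7193 (mod 7800).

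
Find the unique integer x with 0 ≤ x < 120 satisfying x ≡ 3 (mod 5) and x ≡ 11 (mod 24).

Write x = 3 + 5·k. Then 5·k ≡ 11 − 3 ≡ 8 (mod 24).
Need 5⁻¹ mod 24. Extended Euclid on (24, 5):
24 = 4·5 + 4
5 = 1·4 + 1
4 = 4·1 + 0
Back-substitute:
1 = 5 − 4
1 = −24 + 5·5
5⁻¹ ≡ 5 (mod 24), so k ≡ 5·8 ≡ 16 (mod 24).
x = 3 + 5·16 = 83.

83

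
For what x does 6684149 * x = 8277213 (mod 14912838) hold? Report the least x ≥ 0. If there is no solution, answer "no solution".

14098479

First find gcd(6684149, 14912838):
14912838 = 2·6684149 + 1544540
6684149 = 4·1544540 + 505989
1544540 = 3·505989 + 26573
505989 = 19·26573 + 1102
26573 = 24·1102 + 125
1102 = 8·125 + 102
125 = 1·102 + 23
102 = 4·23 + 10
23 = 2·10 + 3
10 = 3·3 + 1
3 = 3·1 + 0
gcd = 1, so a unique solution mod 14912838 exists.
Back-substitute for the Bézout coefficients:
1 = 10 − 3·3
1 = −3·23 + 7·10
1 = 7·102 − 31·23
1 = −31·125 + 38·102
1 = 38·1102 − 335·125
1 = −335·26573 + 8078·1102
1 = 8078·505989 − 153817·26573
1 = −153817·1544540 + 469529·505989
1 = 469529·6684149 − 2031933·1544540
1 = −2031933·14912838 + 4533395·6684149
So 6684149·(4533395) ≡ 1 (mod 14912838), giving 6684149⁻¹ ≡ 4533395.
x ≡ 6684149⁻¹·8277213 ≡ 4533395·8277213 ≡ 14098479 (mod 14912838).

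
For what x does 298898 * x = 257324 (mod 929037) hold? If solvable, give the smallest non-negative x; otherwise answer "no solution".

241894

First find gcd(298898, 929037):
929037 = 3×298898 + 32343
298898 = 9×32343 + 7811
32343 = 4×7811 + 1099
7811 = 7×1099 + 118
1099 = 9×118 + 37
118 = 3×37 + 7
37 = 5×7 + 2
7 = 3×2 + 1
2 = 2×1 + 0
gcd = 1, so a unique solution mod 929037 exists.
Back-substitute for the Bézout coefficients:
1 = 7 − 3·2
1 = −3·37 + 16·7
1 = 16·118 − 51·37
1 = −51·1099 + 475·118
1 = 475·7811 − 3376·1099
1 = −3376·32343 + 13979·7811
1 = 13979·298898 − 129187·32343
1 = −129187·929037 + 401540·298898
So 298898·(401540) ≡ 1 (mod 929037), giving 298898⁻¹ ≡ 401540.
x ≡ 298898⁻¹·257324 ≡ 401540·257324 ≡ 241894 (mod 929037).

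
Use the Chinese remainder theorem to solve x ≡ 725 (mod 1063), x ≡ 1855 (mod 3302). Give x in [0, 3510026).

Write x = 725 + 1063·k. Then 1063·k ≡ 1855 − 725 ≡ 1130 (mod 3302).
Need 1063⁻¹ mod 3302. Extended Euclid on (3302, 1063):
3302 = 3·1063 + 113
1063 = 9·113 + 46
113 = 2·46 + 21
46 = 2·21 + 4
21 = 5·4 + 1
4 = 4·1 + 0
Back-substitute:
1 = 21 − 5·4
1 = −5·46 + 11·21
1 = 11·113 − 27·46
1 = −27·1063 + 254·113
1 = 254·3302 − 789·1063
1063⁻¹ ≡ 2513 (mod 3302), so k ≡ 2513·1130 ≡ 3272 (mod 3302).
x = 725 + 1063·3272 = 3478861.

3478861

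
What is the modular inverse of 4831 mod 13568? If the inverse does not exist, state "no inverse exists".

Apply the Euclidean algorithm to 13568 and 4831:
13568 = 2·4831 + 3906
4831 = 1·3906 + 925
3906 = 4·925 + 206
925 = 4·206 + 101
206 = 2·101 + 4
101 = 25·4 + 1
4 = 4·1 + 0
gcd = 1, so the inverse exists. Back-substitute:
1 = 101 − 25·4
1 = −25·206 + 51·101
1 = 51·925 − 229·206
1 = −229·3906 + 967·925
1 = 967·4831 − 1196·3906
1 = −1196·13568 + 3359·4831
So 4831·3359 ≡ 1 (mod 13568).

3359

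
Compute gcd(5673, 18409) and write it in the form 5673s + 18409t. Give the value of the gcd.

Apply Euclid's algorithm to 18409 and 5673:
18409 = 3·5673 + 1390
5673 = 4·1390 + 113
1390 = 12·113 + 34
113 = 3·34 + 11
34 = 3·11 + 1
11 = 11·1 + 0
gcd(5673, 18409) = 1.
Express as a combination:
1 = 34 − 3·11
1 = −3·113 + 10·34
1 = 10·1390 − 123·113
1 = −123·5673 + 502·1390
1 = 502·18409 − 1629·5673
So 1 = (502)·18409 + (-1629)·5673.

1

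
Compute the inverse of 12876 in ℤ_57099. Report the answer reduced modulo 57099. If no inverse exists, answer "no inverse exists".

no inverse exists

Euclidean algorithm on 57099, 12876:
57099 = 4·12876 + 5595
12876 = 2·5595 + 1686
5595 = 3·1686 + 537
1686 = 3·537 + 75
537 = 7·75 + 12
75 = 6·12 + 3
12 = 4·3 + 0
The gcd is 3, not 1, hence no inverse exists.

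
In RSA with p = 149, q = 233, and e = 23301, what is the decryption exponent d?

781

φ(n) = (p−1)(q−1) = 148·232 = 34336.
Need d with 23301·d ≡ 1 (mod 34336). Apply the extended Euclidean algorithm:
34336 = 1*23301 + 11035
23301 = 2*11035 + 1231
11035 = 8*1231 + 1187
1231 = 1*1187 + 44
1187 = 26*44 + 43
44 = 1*43 + 1
43 = 43*1 + 0
Back-substitute:
1 = 44 − 43
1 = −1187 + 27·44
1 = 27·1231 − 28·1187
1 = −28·11035 + 251·1231
1 = 251·23301 − 530·11035
1 = −530·34336 + 781·23301
So 23301·781 ≡ 1 (mod 34336), hence d = 781.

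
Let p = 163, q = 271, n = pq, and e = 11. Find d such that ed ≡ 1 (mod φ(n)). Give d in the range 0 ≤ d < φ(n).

φ(n) = (p−1)(q−1) = 162·270 = 43740.
Need d with 11·d ≡ 1 (mod 43740). Apply the extended Euclidean algorithm:
43740 = 3976·11 + 4
11 = 2·4 + 3
4 = 1·3 + 1
3 = 3·1 + 0
Back-substitute:
1 = 4 − 3
1 = −11 + 3·4
1 = 3·43740 − 11929·11
So 11·(-11929) ≡ 1 (mod 43740), hence d ≡ -11929 ≡ 31811 (mod 43740).

31811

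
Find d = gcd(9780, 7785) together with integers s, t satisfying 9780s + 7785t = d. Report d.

Euclidean algorithm:
9780 = 1·7785 + 1995
7785 = 3·1995 + 1800
1995 = 1·1800 + 195
1800 = 9·195 + 45
195 = 4·45 + 15
45 = 3·15 + 0
gcd(9780, 7785) = 15.
Working backward:
15 = 195 − 4·45
15 = −4·1800 + 37·195
15 = 37·1995 − 41·1800
15 = −41·7785 + 160·1995
15 = 160·9780 − 201·7785
So 15 = (160)·9780 + (-201)·7785.

15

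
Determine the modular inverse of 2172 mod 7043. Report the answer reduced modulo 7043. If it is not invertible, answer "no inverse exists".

gcd(7043, 2172) by repeated division:
7043 = 3×2172 + 527
2172 = 4×527 + 64
527 = 8×64 + 15
64 = 4×15 + 4
15 = 3×4 + 3
4 = 1×3 + 1
3 = 3×1 + 0
The gcd is 1. Working backward:
1 = 4 − 3
1 = −15 + 4·4
1 = 4·64 − 17·15
1 = −17·527 + 140·64
1 = 140·2172 − 577·527
1 = −577·7043 + 1871·2172
So 2172·1871 ≡ 1 (mod 7043).

1871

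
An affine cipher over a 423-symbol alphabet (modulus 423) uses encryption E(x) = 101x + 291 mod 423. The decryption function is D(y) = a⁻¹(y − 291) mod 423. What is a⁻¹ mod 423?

Apply the Euclidean algorithm to 423 and 101:
423 = 4*101 + 19
101 = 5*19 + 6
19 = 3*6 + 1
6 = 6*1 + 0
Since gcd(101, 423) = 1, back-substitute to write 1 as a combination:
1 = 19 − 3·6
1 = −3·101 + 16·19
1 = 16·423 − 67·101
Thus 101·(-67) ≡ 1 (mod 423); reducing, -67 mod 423 = 356.

356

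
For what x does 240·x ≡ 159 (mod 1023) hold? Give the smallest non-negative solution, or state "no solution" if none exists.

201

First find gcd(240, 1023):
1023 = 4×240 + 63
240 = 3×63 + 51
63 = 1×51 + 12
51 = 4×12 + 3
12 = 4×3 + 0
gcd = 3 and 3 | 159, so solutions exist. Divide through by 3: 80x ≡ 53 (mod 341).
Now find 80⁻¹ mod 341:
341 = 4·80 + 21
80 = 3·21 + 17
21 = 1·17 + 4
17 = 4·4 + 1
4 = 4·1 + 0
Back-substitute:
1 = 17 − 4·4
1 = −4·21 + 5·17
1 = 5·80 − 19·21
1 = −19·341 + 81·80
So 80⁻¹ ≡ 81 (mod 341).
Then x ≡ 81·53 ≡ 201 (mod 341); the smallest non-negative solution is x = 201.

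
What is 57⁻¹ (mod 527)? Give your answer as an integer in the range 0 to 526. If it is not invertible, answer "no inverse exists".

Apply the Euclidean algorithm to 527 and 57:
527 = 9*57 + 14
57 = 4*14 + 1
14 = 14*1 + 0
Since gcd(57, 527) = 1, back-substitute to write 1 as a combination:
1 = 57 − 4·14
1 = −4·527 + 37·57
So 57·37 ≡ 1 (mod 527).

37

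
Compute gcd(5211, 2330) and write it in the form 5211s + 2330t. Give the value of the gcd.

Apply Euclid's algorithm to 5211 and 2330:
5211 = 2×2330 + 551
2330 = 4×551 + 126
551 = 4×126 + 47
126 = 2×47 + 32
47 = 1×32 + 15
32 = 2×15 + 2
15 = 7×2 + 1
2 = 2×1 + 0
gcd(5211, 2330) = 1.
Back-substituting:
1 = 15 − 7·2
1 = −7·32 + 15·15
1 = 15·47 − 22·32
1 = −22·126 + 59·47
1 = 59·551 − 258·126
1 = −258·2330 + 1091·551
1 = 1091·5211 − 2440·2330
So 1 = (1091)·5211 + (-2440)·2330.

1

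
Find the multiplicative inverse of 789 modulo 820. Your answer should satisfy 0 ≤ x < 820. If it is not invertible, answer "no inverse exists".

gcd(820, 789) by repeated division:
820 = 1×789 + 31
789 = 25×31 + 14
31 = 2×14 + 3
14 = 4×3 + 2
3 = 1×2 + 1
2 = 2×1 + 0
Since gcd(789, 820) = 1, back-substitute to write 1 as a combination:
1 = 3 − 2
1 = −14 + 5·3
1 = 5·31 − 11·14
1 = −11·789 + 280·31
1 = 280·820 − 291·789
So 789·(-291) ≡ 1 (mod 820), and -291 ≡ 529 (mod 820).

529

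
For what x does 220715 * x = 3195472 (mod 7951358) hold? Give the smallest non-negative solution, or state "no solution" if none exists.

2660170

First find gcd(220715, 7951358):
7951358 = 36·220715 + 5618
220715 = 39·5618 + 1613
5618 = 3·1613 + 779
1613 = 2·779 + 55
779 = 14·55 + 9
55 = 6·9 + 1
9 = 9·1 + 0
gcd = 1, so a unique solution mod 7951358 exists.
Back-substitute for the Bézout coefficients:
1 = 55 − 6·9
1 = −6·779 + 85·55
1 = 85·1613 − 176·779
1 = −176·5618 + 613·1613
1 = 613·220715 − 24083·5618
1 = −24083·7951358 + 867601·220715
So 220715·(867601) ≡ 1 (mod 7951358), giving 220715⁻¹ ≡ 867601.
x ≡ 220715⁻¹·3195472 ≡ 867601·3195472 ≡ 2660170 (mod 7951358).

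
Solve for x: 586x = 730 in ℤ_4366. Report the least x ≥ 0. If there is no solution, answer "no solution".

791

First find gcd(586, 4366):
4366 = 7*586 + 264
586 = 2*264 + 58
264 = 4*58 + 32
58 = 1*32 + 26
32 = 1*26 + 6
26 = 4*6 + 2
6 = 3*2 + 0
gcd = 2 and 2 | 730, so solutions exist. Divide through by 2: 293x ≡ 365 (mod 2183).
Now find 293⁻¹ mod 2183:
2183 = 7·293 + 132
293 = 2·132 + 29
132 = 4·29 + 16
29 = 1·16 + 13
16 = 1·13 + 3
13 = 4·3 + 1
3 = 3·1 + 0
Back-substitute:
1 = 13 − 4·3
1 = −4·16 + 5·13
1 = 5·29 − 9·16
1 = −9·132 + 41·29
1 = 41·293 − 91·132
1 = −91·2183 + 678·293
So 293⁻¹ ≡ 678 (mod 2183).
Then x ≡ 678·365 ≡ 791 (mod 2183); the smallest non-negative solution is x = 791.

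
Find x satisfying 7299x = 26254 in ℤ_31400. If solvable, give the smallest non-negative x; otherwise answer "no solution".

First find gcd(7299, 31400):
31400 = 4*7299 + 2204
7299 = 3*2204 + 687
2204 = 3*687 + 143
687 = 4*143 + 115
143 = 1*115 + 28
115 = 4*28 + 3
28 = 9*3 + 1
3 = 3*1 + 0
gcd = 1, so a unique solution mod 31400 exists.
Back-substitute for the Bézout coefficients:
1 = 28 − 9·3
1 = −9·115 + 37·28
1 = 37·143 − 46·115
1 = −46·687 + 221·143
1 = 221·2204 − 709·687
1 = −709·7299 + 2348·2204
1 = 2348·31400 − 10101·7299
So 7299·(-10101) ≡ 1 (mod 31400), giving 7299⁻¹ ≡ 21299.
x ≡ 7299⁻¹·26254 ≡ 21299·26254 ≡ 12746 (mod 31400).

12746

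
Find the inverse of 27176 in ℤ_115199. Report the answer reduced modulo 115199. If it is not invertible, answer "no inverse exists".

27066

Apply the Euclidean algorithm to 115199 and 27176:
115199 = 4·27176 + 6495
27176 = 4·6495 + 1196
6495 = 5·1196 + 515
1196 = 2·515 + 166
515 = 3·166 + 17
166 = 9·17 + 13
17 = 1·13 + 4
13 = 3·4 + 1
4 = 4·1 + 0
The gcd is 1. Working backward:
1 = 13 − 3·4
1 = −3·17 + 4·13
1 = 4·166 − 39·17
1 = −39·515 + 121·166
1 = 121·1196 − 281·515
1 = −281·6495 + 1526·1196
1 = 1526·27176 − 6385·6495
1 = −6385·115199 + 27066·27176
So 27176·27066 ≡ 1 (mod 115199).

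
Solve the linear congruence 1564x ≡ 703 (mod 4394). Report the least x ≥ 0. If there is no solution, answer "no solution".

gcd(1564, 4394):
4394 = 2*1564 + 1266
1564 = 1*1266 + 298
1266 = 4*298 + 74
298 = 4*74 + 2
74 = 37*2 + 0
gcd = 2, but 2 ∤ 703, so the congruence has no solution.

no solution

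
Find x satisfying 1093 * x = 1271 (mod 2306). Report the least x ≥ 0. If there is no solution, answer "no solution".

First find gcd(1093, 2306):
2306 = 2·1093 + 120
1093 = 9·120 + 13
120 = 9·13 + 3
13 = 4·3 + 1
3 = 3·1 + 0
gcd = 1, so a unique solution mod 2306 exists.
Back-substitute for the Bézout coefficients:
1 = 13 − 4·3
1 = −4·120 + 37·13
1 = 37·1093 − 337·120
1 = −337·2306 + 711·1093
So 1093·(711) ≡ 1 (mod 2306), giving 1093⁻¹ ≡ 711.
x ≡ 1093⁻¹·1271 ≡ 711·1271 ≡ 2035 (mod 2306).

2035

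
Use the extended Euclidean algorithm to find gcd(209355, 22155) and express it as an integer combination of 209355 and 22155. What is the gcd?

Apply Euclid's algorithm to 209355 and 22155:
209355 = 9*22155 + 9960
22155 = 2*9960 + 2235
9960 = 4*2235 + 1020
2235 = 2*1020 + 195
1020 = 5*195 + 45
195 = 4*45 + 15
45 = 3*15 + 0
gcd(209355, 22155) = 15.
Back-substituting:
15 = 195 − 4·45
15 = −4·1020 + 21·195
15 = 21·2235 − 46·1020
15 = −46·9960 + 205·2235
15 = 205·22155 − 456·9960
15 = −456·209355 + 4309·22155
So 15 = (-456)·209355 + (4309)·22155.

15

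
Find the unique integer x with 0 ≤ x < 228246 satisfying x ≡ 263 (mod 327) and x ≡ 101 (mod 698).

Write x = 263 + 327·k. Then 327·k ≡ 101 − 263 ≡ 536 (mod 698).
Need 327⁻¹ mod 698. Extended Euclid on (698, 327):
698 = 2×327 + 44
327 = 7×44 + 19
44 = 2×19 + 6
19 = 3×6 + 1
6 = 6×1 + 0
Back-substitute:
1 = 19 − 3·6
1 = −3·44 + 7·19
1 = 7·327 − 52·44
1 = −52·698 + 111·327
327⁻¹ ≡ 111 (mod 698), so k ≡ 111·536 ≡ 166 (mod 698).
x = 263 + 327·166 = 54545.

54545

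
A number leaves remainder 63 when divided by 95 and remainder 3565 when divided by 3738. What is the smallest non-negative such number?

306343

Write x = 63 + 95·k. Then 95·k ≡ 3565 − 63 ≡ 3502 (mod 3738).
Need 95⁻¹ mod 3738. Extended Euclid on (3738, 95):
3738 = 39*95 + 33
95 = 2*33 + 29
33 = 1*29 + 4
29 = 7*4 + 1
4 = 4*1 + 0
Back-substitute:
1 = 29 − 7·4
1 = −7·33 + 8·29
1 = 8·95 − 23·33
1 = −23·3738 + 905·95
95⁻¹ ≡ 905 (mod 3738), so k ≡ 905·3502 ≡ 3224 (mod 3738).
x = 63 + 95·3224 = 306343.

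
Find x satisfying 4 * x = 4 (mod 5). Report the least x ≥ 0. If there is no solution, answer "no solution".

1

First find gcd(4, 5):
5 = 1·4 + 1
4 = 4·1 + 0
gcd = 1, so a unique solution mod 5 exists.
Back-substitute for the Bézout coefficients:
1 = 5 − 4
So 4·(-1) ≡ 1 (mod 5), giving 4⁻¹ ≡ 4.
x ≡ 4⁻¹·4 ≡ 4·4 ≡ 1 (mod 5).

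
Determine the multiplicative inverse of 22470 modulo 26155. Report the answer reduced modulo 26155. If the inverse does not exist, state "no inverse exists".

Euclidean algorithm on 26155, 22470:
26155 = 1×22470 + 3685
22470 = 6×3685 + 360
3685 = 10×360 + 85
360 = 4×85 + 20
85 = 4×20 + 5
20 = 4×5 + 0
gcd(22470, 26155) = 5 ≠ 1, so 22470 has no multiplicative inverse modulo 26155.

no inverse exists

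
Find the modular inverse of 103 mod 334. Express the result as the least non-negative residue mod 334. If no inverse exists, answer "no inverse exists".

227

Run Euclid on (334, 103):
334 = 3×103 + 25
103 = 4×25 + 3
25 = 8×3 + 1
3 = 3×1 + 0
gcd = 1, so the inverse exists. Back-substitute:
1 = 25 − 8·3
1 = −8·103 + 33·25
1 = 33·334 − 107·103
So 103·(-107) ≡ 1 (mod 334), and -107 ≡ 227 (mod 334).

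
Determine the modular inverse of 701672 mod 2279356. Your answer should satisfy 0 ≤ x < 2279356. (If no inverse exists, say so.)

Compute gcd(701672, 2279356):
2279356 = 3·701672 + 174340
701672 = 4·174340 + 4312
174340 = 40·4312 + 1860
4312 = 2·1860 + 592
1860 = 3·592 + 84
592 = 7·84 + 4
84 = 21·4 + 0
The gcd is 4, not 1, hence no inverse exists.

no inverse exists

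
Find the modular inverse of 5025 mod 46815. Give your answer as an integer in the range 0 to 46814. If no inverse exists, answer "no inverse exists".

no inverse exists

Compute gcd(5025, 46815):
46815 = 9×5025 + 1590
5025 = 3×1590 + 255
1590 = 6×255 + 60
255 = 4×60 + 15
60 = 4×15 + 0
gcd(5025, 46815) = 15 ≠ 1, so 5025 has no multiplicative inverse modulo 46815.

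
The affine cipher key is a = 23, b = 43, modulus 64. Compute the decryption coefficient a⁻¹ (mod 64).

39

Apply the Euclidean algorithm to 64 and 23:
64 = 2×23 + 18
23 = 1×18 + 5
18 = 3×5 + 3
5 = 1×3 + 2
3 = 1×2 + 1
2 = 2×1 + 0
Since gcd(23, 64) = 1, back-substitute to write 1 as a combination:
1 = 3 − 2
1 = −5 + 2·3
1 = 2·18 − 7·5
1 = −7·23 + 9·18
1 = 9·64 − 25·23
Thus 23·(-25) ≡ 1 (mod 64); reducing, -25 mod 64 = 39.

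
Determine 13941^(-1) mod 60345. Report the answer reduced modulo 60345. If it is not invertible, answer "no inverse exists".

no inverse exists

Euclidean algorithm on 60345, 13941:
60345 = 4×13941 + 4581
13941 = 3×4581 + 198
4581 = 23×198 + 27
198 = 7×27 + 9
27 = 3×9 + 0
gcd(13941, 60345) = 9 ≠ 1, so 13941 has no multiplicative inverse modulo 60345.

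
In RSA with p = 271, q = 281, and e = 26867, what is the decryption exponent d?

φ(n) = (p−1)(q−1) = 270·280 = 75600.
Need d with 26867·d ≡ 1 (mod 75600). Apply the extended Euclidean algorithm:
75600 = 2×26867 + 21866
26867 = 1×21866 + 5001
21866 = 4×5001 + 1862
5001 = 2×1862 + 1277
1862 = 1×1277 + 585
1277 = 2×585 + 107
585 = 5×107 + 50
107 = 2×50 + 7
50 = 7×7 + 1
7 = 7×1 + 0
Back-substitute:
1 = 50 − 7·7
1 = −7·107 + 15·50
1 = 15·585 − 82·107
1 = −82·1277 + 179·585
1 = 179·1862 − 261·1277
1 = −261·5001 + 701·1862
1 = 701·21866 − 3065·5001
1 = −3065·26867 + 3766·21866
1 = 3766·75600 − 10597·26867
So 26867·(-10597) ≡ 1 (mod 75600), hence d ≡ -10597 ≡ 65003 (mod 75600).

65003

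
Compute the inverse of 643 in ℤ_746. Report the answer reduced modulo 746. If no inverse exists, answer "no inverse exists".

gcd(746, 643) by repeated division:
746 = 1×643 + 103
643 = 6×103 + 25
103 = 4×25 + 3
25 = 8×3 + 1
3 = 3×1 + 0
The gcd is 1. Working backward:
1 = 25 − 8·3
1 = −8·103 + 33·25
1 = 33·643 − 206·103
1 = −206·746 + 239·643
So 643·239 ≡ 1 (mod 746).

239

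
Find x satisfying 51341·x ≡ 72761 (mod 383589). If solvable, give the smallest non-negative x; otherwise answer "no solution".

187399

First find gcd(51341, 383589):
383589 = 7×51341 + 24202
51341 = 2×24202 + 2937
24202 = 8×2937 + 706
2937 = 4×706 + 113
706 = 6×113 + 28
113 = 4×28 + 1
28 = 28×1 + 0
gcd = 1, so a unique solution mod 383589 exists.
Back-substitute for the Bézout coefficients:
1 = 113 − 4·28
1 = −4·706 + 25·113
1 = 25·2937 − 104·706
1 = −104·24202 + 857·2937
1 = 857·51341 − 1818·24202
1 = −1818·383589 + 13583·51341
So 51341·(13583) ≡ 1 (mod 383589), giving 51341⁻¹ ≡ 13583.
x ≡ 51341⁻¹·72761 ≡ 13583·72761 ≡ 187399 (mod 383589).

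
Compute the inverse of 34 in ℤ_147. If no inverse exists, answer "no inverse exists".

13

Run Euclid on (147, 34):
147 = 4*34 + 11
34 = 3*11 + 1
11 = 11*1 + 0
gcd = 1, so the inverse exists. Back-substitute:
1 = 34 − 3·11
1 = −3·147 + 13·34
So 34·13 ≡ 1 (mod 147).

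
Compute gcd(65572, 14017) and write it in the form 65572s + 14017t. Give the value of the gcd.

1

Euclidean algorithm:
65572 = 4·14017 + 9504
14017 = 1·9504 + 4513
9504 = 2·4513 + 478
4513 = 9·478 + 211
478 = 2·211 + 56
211 = 3·56 + 43
56 = 1·43 + 13
43 = 3·13 + 4
13 = 3·4 + 1
4 = 4·1 + 0
gcd(65572, 14017) = 1.
Working backward:
1 = 13 − 3·4
1 = −3·43 + 10·13
1 = 10·56 − 13·43
1 = −13·211 + 49·56
1 = 49·478 − 111·211
1 = −111·4513 + 1048·478
1 = 1048·9504 − 2207·4513
1 = −2207·14017 + 3255·9504
1 = 3255·65572 − 15227·14017
So 1 = (3255)·65572 + (-15227)·14017.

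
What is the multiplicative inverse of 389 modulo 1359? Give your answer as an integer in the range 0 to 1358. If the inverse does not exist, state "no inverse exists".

Run Euclid on (1359, 389):
1359 = 3×389 + 192
389 = 2×192 + 5
192 = 38×5 + 2
5 = 2×2 + 1
2 = 2×1 + 0
gcd = 1, so the inverse exists. Back-substitute:
1 = 5 − 2·2
1 = −2·192 + 77·5
1 = 77·389 − 156·192
1 = −156·1359 + 545·389
So 389·545 ≡ 1 (mod 1359).

545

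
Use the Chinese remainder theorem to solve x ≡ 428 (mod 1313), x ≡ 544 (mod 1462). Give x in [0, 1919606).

1042950

Write x = 428 + 1313·k. Then 1313·k ≡ 544 − 428 ≡ 116 (mod 1462).
Need 1313⁻¹ mod 1462. Extended Euclid on (1462, 1313):
1462 = 1×1313 + 149
1313 = 8×149 + 121
149 = 1×121 + 28
121 = 4×28 + 9
28 = 3×9 + 1
9 = 9×1 + 0
Back-substitute:
1 = 28 − 3·9
1 = −3·121 + 13·28
1 = 13·149 − 16·121
1 = −16·1313 + 141·149
1 = 141·1462 − 157·1313
1313⁻¹ ≡ 1305 (mod 1462), so k ≡ 1305·116 ≡ 794 (mod 1462).
x = 428 + 1313·794 = 1042950.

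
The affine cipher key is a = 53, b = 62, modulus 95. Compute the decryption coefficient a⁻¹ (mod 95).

52

Extended Euclidean algorithm:
95 = 1·53 + 42
53 = 1·42 + 11
42 = 3·11 + 9
11 = 1·9 + 2
9 = 4·2 + 1
2 = 2·1 + 0
Since gcd(53, 95) = 1, back-substitute to write 1 as a combination:
1 = 9 − 4·2
1 = −4·11 + 5·9
1 = 5·42 − 19·11
1 = −19·53 + 24·42
1 = 24·95 − 43·53
Thus 53·(-43) ≡ 1 (mod 95); reducing, -43 mod 95 = 52.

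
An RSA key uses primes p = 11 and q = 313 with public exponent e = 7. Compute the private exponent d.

1783

φ(n) = (p−1)(q−1) = 10·312 = 3120.
Need d with 7·d ≡ 1 (mod 3120). Apply the extended Euclidean algorithm:
3120 = 445·7 + 5
7 = 1·5 + 2
5 = 2·2 + 1
2 = 2·1 + 0
Back-substitute:
1 = 5 − 2·2
1 = −2·7 + 3·5
1 = 3·3120 − 1337·7
So 7·(-1337) ≡ 1 (mod 3120), hence d ≡ -1337 ≡ 1783 (mod 3120).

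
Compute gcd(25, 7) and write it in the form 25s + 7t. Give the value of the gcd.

Repeated division:
25 = 3*7 + 4
7 = 1*4 + 3
4 = 1*3 + 1
3 = 3*1 + 0
gcd(25, 7) = 1.
Working backward:
1 = 4 − 3
1 = −7 + 2·4
1 = 2·25 − 7·7
So 1 = (2)·25 + (-7)·7.

1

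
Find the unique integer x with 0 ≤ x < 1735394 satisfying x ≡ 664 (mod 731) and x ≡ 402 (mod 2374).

Write x = 664 + 731·k. Then 731·k ≡ 402 − 664 ≡ 2112 (mod 2374).
Need 731⁻¹ mod 2374. Extended Euclid on (2374, 731):
2374 = 3×731 + 181
731 = 4×181 + 7
181 = 25×7 + 6
7 = 1×6 + 1
6 = 6×1 + 0
Back-substitute:
1 = 7 − 6
1 = −181 + 26·7
1 = 26·731 − 105·181
1 = −105·2374 + 341·731
731⁻¹ ≡ 341 (mod 2374), so k ≡ 341·2112 ≡ 870 (mod 2374).
x = 664 + 731·870 = 636634.

636634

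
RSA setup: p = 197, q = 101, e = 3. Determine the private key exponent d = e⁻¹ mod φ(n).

φ(n) = (p−1)(q−1) = 196·100 = 19600.
Need d with 3·d ≡ 1 (mod 19600). Apply the extended Euclidean algorithm:
19600 = 6533·3 + 1
3 = 3·1 + 0
Back-substitute:
1 = 19600 − 6533·3
So 3·(-6533) ≡ 1 (mod 19600), hence d ≡ -6533 ≡ 13067 (mod 19600).

13067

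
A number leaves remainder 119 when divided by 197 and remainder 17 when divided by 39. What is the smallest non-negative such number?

Write x = 119 + 197·k. Then 197·k ≡ 17 − 119 ≡ 15 (mod 39).
Need 197⁻¹ mod 39. Extended Euclid on (39, 2):
39 = 19*2 + 1
2 = 2*1 + 0
Back-substitute:
1 = 39 − 19·2
197⁻¹ ≡ 20 (mod 39), so k ≡ 20·15 ≡ 27 (mod 39).
x = 119 + 197·27 = 5438.

5438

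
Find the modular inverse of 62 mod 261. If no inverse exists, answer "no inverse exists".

Extended Euclidean algorithm:
261 = 4*62 + 13
62 = 4*13 + 10
13 = 1*10 + 3
10 = 3*3 + 1
3 = 3*1 + 0
gcd = 1, so the inverse exists. Back-substitute:
1 = 10 − 3·3
1 = −3·13 + 4·10
1 = 4·62 − 19·13
1 = −19·261 + 80·62
So 62·80 ≡ 1 (mod 261).

80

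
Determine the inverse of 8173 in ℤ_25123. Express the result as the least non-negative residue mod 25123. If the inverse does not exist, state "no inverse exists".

19175

gcd(25123, 8173) by repeated division:
25123 = 3×8173 + 604
8173 = 13×604 + 321
604 = 1×321 + 283
321 = 1×283 + 38
283 = 7×38 + 17
38 = 2×17 + 4
17 = 4×4 + 1
4 = 4×1 + 0
gcd = 1, so the inverse exists. Back-substitute:
1 = 17 − 4·4
1 = −4·38 + 9·17
1 = 9·283 − 67·38
1 = −67·321 + 76·283
1 = 76·604 − 143·321
1 = −143·8173 + 1935·604
1 = 1935·25123 − 5948·8173
Thus 8173·(-5948) ≡ 1 (mod 25123); reducing, -5948 mod 25123 = 19175.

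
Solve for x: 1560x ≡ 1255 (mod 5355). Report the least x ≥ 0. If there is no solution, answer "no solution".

gcd(1560, 5355):
5355 = 3*1560 + 675
1560 = 2*675 + 210
675 = 3*210 + 45
210 = 4*45 + 30
45 = 1*30 + 15
30 = 2*15 + 0
gcd = 15, but 15 ∤ 1255, so the congruence has no solution.

no solution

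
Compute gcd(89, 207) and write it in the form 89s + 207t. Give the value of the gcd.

1

Repeated division:
207 = 2*89 + 29
89 = 3*29 + 2
29 = 14*2 + 1
2 = 2*1 + 0
gcd(89, 207) = 1.
Back-substituting:
1 = 29 − 14·2
1 = −14·89 + 43·29
1 = 43·207 − 100·89
So 1 = (43)·207 + (-100)·89.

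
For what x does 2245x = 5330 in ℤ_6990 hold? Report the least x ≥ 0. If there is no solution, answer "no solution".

650

First find gcd(2245, 6990):
6990 = 3*2245 + 255
2245 = 8*255 + 205
255 = 1*205 + 50
205 = 4*50 + 5
50 = 10*5 + 0
gcd = 5 and 5 | 5330, so solutions exist. Divide through by 5: 449x ≡ 1066 (mod 1398).
Now find 449⁻¹ mod 1398:
1398 = 3*449 + 51
449 = 8*51 + 41
51 = 1*41 + 10
41 = 4*10 + 1
10 = 10*1 + 0
Back-substitute:
1 = 41 − 4·10
1 = −4·51 + 5·41
1 = 5·449 − 44·51
1 = −44·1398 + 137·449
So 449⁻¹ ≡ 137 (mod 1398).
Then x ≡ 137·1066 ≡ 650 (mod 1398); the smallest non-negative solution is x = 650.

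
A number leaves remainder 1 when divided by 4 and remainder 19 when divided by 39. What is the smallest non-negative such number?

97

Write x = 1 + 4·k. Then 4·k ≡ 19 − 1 ≡ 18 (mod 39).
Need 4⁻¹ mod 39. Extended Euclid on (39, 4):
39 = 9×4 + 3
4 = 1×3 + 1
3 = 3×1 + 0
Back-substitute:
1 = 4 − 3
1 = −39 + 10·4
4⁻¹ ≡ 10 (mod 39), so k ≡ 10·18 ≡ 24 (mod 39).
x = 1 + 4·24 = 97.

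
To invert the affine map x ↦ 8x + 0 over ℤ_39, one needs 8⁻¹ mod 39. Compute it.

Apply the Euclidean algorithm to 39 and 8:
39 = 4*8 + 7
8 = 1*7 + 1
7 = 7*1 + 0
gcd = 1, so the inverse exists. Back-substitute:
1 = 8 − 7
1 = −39 + 5·8
So 8·5 ≡ 1 (mod 39).

5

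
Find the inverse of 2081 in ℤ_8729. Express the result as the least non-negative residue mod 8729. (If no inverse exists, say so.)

6703

gcd(8729, 2081) by repeated division:
8729 = 4×2081 + 405
2081 = 5×405 + 56
405 = 7×56 + 13
56 = 4×13 + 4
13 = 3×4 + 1
4 = 4×1 + 0
Since gcd(2081, 8729) = 1, back-substitute to write 1 as a combination:
1 = 13 − 3·4
1 = −3·56 + 13·13
1 = 13·405 − 94·56
1 = −94·2081 + 483·405
1 = 483·8729 − 2026·2081
Thus 2081·(-2026) ≡ 1 (mod 8729); reducing, -2026 mod 8729 = 6703.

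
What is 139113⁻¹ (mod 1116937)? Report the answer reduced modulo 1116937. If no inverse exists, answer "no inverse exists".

569408

Extended Euclidean algorithm:
1116937 = 8·139113 + 4033
139113 = 34·4033 + 1991
4033 = 2·1991 + 51
1991 = 39·51 + 2
51 = 25·2 + 1
2 = 2·1 + 0
gcd = 1, so the inverse exists. Back-substitute:
1 = 51 − 25·2
1 = −25·1991 + 976·51
1 = 976·4033 − 1977·1991
1 = −1977·139113 + 68194·4033
1 = 68194·1116937 − 547529·139113
So 139113·(-547529) ≡ 1 (mod 1116937), and -547529 ≡ 569408 (mod 1116937).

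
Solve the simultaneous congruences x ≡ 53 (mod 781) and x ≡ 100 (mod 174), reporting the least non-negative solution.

Write x = 53 + 781·k. Then 781·k ≡ 100 − 53 ≡ 47 (mod 174).
Need 781⁻¹ mod 174. Extended Euclid on (174, 85):
174 = 2×85 + 4
85 = 21×4 + 1
4 = 4×1 + 0
Back-substitute:
1 = 85 − 21·4
1 = −21·174 + 43·85
781⁻¹ ≡ 43 (mod 174), so k ≡ 43·47 ≡ 107 (mod 174).
x = 53 + 781·107 = 83620.

83620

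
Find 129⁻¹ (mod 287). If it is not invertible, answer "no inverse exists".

89

Extended Euclidean algorithm:
287 = 2×129 + 29
129 = 4×29 + 13
29 = 2×13 + 3
13 = 4×3 + 1
3 = 3×1 + 0
The gcd is 1. Working backward:
1 = 13 − 4·3
1 = −4·29 + 9·13
1 = 9·129 − 40·29
1 = −40·287 + 89·129
So 129·89 ≡ 1 (mod 287).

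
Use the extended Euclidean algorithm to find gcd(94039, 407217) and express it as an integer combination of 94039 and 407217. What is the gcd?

1

Repeated division:
407217 = 4*94039 + 31061
94039 = 3*31061 + 856
31061 = 36*856 + 245
856 = 3*245 + 121
245 = 2*121 + 3
121 = 40*3 + 1
3 = 3*1 + 0
gcd(94039, 407217) = 1.
Express as a combination:
1 = 121 − 40·3
1 = −40·245 + 81·121
1 = 81·856 − 283·245
1 = −283·31061 + 10269·856
1 = 10269·94039 − 31090·31061
1 = −31090·407217 + 134629·94039
So 1 = (-31090)·407217 + (134629)·94039.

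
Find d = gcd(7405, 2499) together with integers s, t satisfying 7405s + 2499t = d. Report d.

1

Apply Euclid's algorithm to 7405 and 2499:
7405 = 2×2499 + 2407
2499 = 1×2407 + 92
2407 = 26×92 + 15
92 = 6×15 + 2
15 = 7×2 + 1
2 = 2×1 + 0
gcd(7405, 2499) = 1.
Back-substituting:
1 = 15 − 7·2
1 = −7·92 + 43·15
1 = 43·2407 − 1125·92
1 = −1125·2499 + 1168·2407
1 = 1168·7405 − 3461·2499
So 1 = (1168)·7405 + (-3461)·2499.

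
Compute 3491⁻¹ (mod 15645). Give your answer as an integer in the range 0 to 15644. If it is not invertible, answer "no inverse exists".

Apply the Euclidean algorithm to 15645 and 3491:
15645 = 4*3491 + 1681
3491 = 2*1681 + 129
1681 = 13*129 + 4
129 = 32*4 + 1
4 = 4*1 + 0
Since gcd(3491, 15645) = 1, back-substitute to write 1 as a combination:
1 = 129 − 32·4
1 = −32·1681 + 417·129
1 = 417·3491 − 866·1681
1 = −866·15645 + 3881·3491
So 3491·3881 ≡ 1 (mod 15645).

3881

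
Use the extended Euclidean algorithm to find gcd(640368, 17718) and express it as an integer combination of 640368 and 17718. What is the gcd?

6

Repeated division:
640368 = 36×17718 + 2520
17718 = 7×2520 + 78
2520 = 32×78 + 24
78 = 3×24 + 6
24 = 4×6 + 0
gcd(640368, 17718) = 6.
Back-substituting:
6 = 78 − 3·24
6 = −3·2520 + 97·78
6 = 97·17718 − 682·2520
6 = −682·640368 + 24649·17718
So 6 = (-682)·640368 + (24649)·17718.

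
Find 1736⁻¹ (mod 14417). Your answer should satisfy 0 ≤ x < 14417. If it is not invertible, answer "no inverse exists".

gcd(14417, 1736) by repeated division:
14417 = 8*1736 + 529
1736 = 3*529 + 149
529 = 3*149 + 82
149 = 1*82 + 67
82 = 1*67 + 15
67 = 4*15 + 7
15 = 2*7 + 1
7 = 7*1 + 0
Since gcd(1736, 14417) = 1, back-substitute to write 1 as a combination:
1 = 15 − 2·7
1 = −2·67 + 9·15
1 = 9·82 − 11·67
1 = −11·149 + 20·82
1 = 20·529 − 71·149
1 = −71·1736 + 233·529
1 = 233·14417 − 1935·1736
Hence 1736⁻¹ ≡ -1935 ≡ 12482 (mod 14417).

12482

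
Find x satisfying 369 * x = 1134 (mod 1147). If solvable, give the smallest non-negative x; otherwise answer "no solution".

First find gcd(369, 1147):
1147 = 3×369 + 40
369 = 9×40 + 9
40 = 4×9 + 4
9 = 2×4 + 1
4 = 4×1 + 0
gcd = 1, so a unique solution mod 1147 exists.
Back-substitute for the Bézout coefficients:
1 = 9 − 2·4
1 = −2·40 + 9·9
1 = 9·369 − 83·40
1 = −83·1147 + 258·369
So 369·(258) ≡ 1 (mod 1147), giving 369⁻¹ ≡ 258.
x ≡ 369⁻¹·1134 ≡ 258·1134 ≡ 87 (mod 1147).

87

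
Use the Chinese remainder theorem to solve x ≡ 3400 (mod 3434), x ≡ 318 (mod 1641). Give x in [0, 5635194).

Write x = 3400 + 3434·k. Then 3434·k ≡ 318 − 3400 ≡ 200 (mod 1641).
Need 3434⁻¹ mod 1641. Extended Euclid on (1641, 152):
1641 = 10*152 + 121
152 = 1*121 + 31
121 = 3*31 + 28
31 = 1*28 + 3
28 = 9*3 + 1
3 = 3*1 + 0
Back-substitute:
1 = 28 − 9·3
1 = −9·31 + 10·28
1 = 10·121 − 39·31
1 = −39·152 + 49·121
1 = 49·1641 − 529·152
3434⁻¹ ≡ 1112 (mod 1641), so k ≡ 1112·200 ≡ 865 (mod 1641).
x = 3400 + 3434·865 = 2973810.

2973810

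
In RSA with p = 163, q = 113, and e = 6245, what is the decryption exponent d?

φ(n) = (p−1)(q−1) = 162·112 = 18144.
Need d with 6245·d ≡ 1 (mod 18144). Apply the extended Euclidean algorithm:
18144 = 2×6245 + 5654
6245 = 1×5654 + 591
5654 = 9×591 + 335
591 = 1×335 + 256
335 = 1×256 + 79
256 = 3×79 + 19
79 = 4×19 + 3
19 = 6×3 + 1
3 = 3×1 + 0
Back-substitute:
1 = 19 − 6·3
1 = −6·79 + 25·19
1 = 25·256 − 81·79
1 = −81·335 + 106·256
1 = 106·591 − 187·335
1 = −187·5654 + 1789·591
1 = 1789·6245 − 1976·5654
1 = −1976·18144 + 5741·6245
So 6245·5741 ≡ 1 (mod 18144), hence d = 5741.

5741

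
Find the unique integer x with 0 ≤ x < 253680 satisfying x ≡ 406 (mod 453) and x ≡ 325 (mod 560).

74245

Write x = 406 + 453·k. Then 453·k ≡ 325 − 406 ≡ 479 (mod 560).
Need 453⁻¹ mod 560. Extended Euclid on (560, 453):
560 = 1·453 + 107
453 = 4·107 + 25
107 = 4·25 + 7
25 = 3·7 + 4
7 = 1·4 + 3
4 = 1·3 + 1
3 = 3·1 + 0
Back-substitute:
1 = 4 − 3
1 = −7 + 2·4
1 = 2·25 − 7·7
1 = −7·107 + 30·25
1 = 30·453 − 127·107
1 = −127·560 + 157·453
453⁻¹ ≡ 157 (mod 560), so k ≡ 157·479 ≡ 163 (mod 560).
x = 406 + 453·163 = 74245.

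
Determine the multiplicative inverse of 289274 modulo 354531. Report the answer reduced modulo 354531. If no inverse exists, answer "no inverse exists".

Apply the Euclidean algorithm to 354531 and 289274:
354531 = 1·289274 + 65257
289274 = 4·65257 + 28246
65257 = 2·28246 + 8765
28246 = 3·8765 + 1951
8765 = 4·1951 + 961
1951 = 2·961 + 29
961 = 33·29 + 4
29 = 7·4 + 1
4 = 4·1 + 0
gcd = 1, so the inverse exists. Back-substitute:
1 = 29 − 7·4
1 = −7·961 + 232·29
1 = 232·1951 − 471·961
1 = −471·8765 + 2116·1951
1 = 2116·28246 − 6819·8765
1 = −6819·65257 + 15754·28246
1 = 15754·289274 − 69835·65257
1 = −69835·354531 + 85589·289274
So 289274·85589 ≡ 1 (mod 354531).

85589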